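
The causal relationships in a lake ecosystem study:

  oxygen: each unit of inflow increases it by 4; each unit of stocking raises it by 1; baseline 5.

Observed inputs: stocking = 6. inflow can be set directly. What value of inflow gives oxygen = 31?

inflow = 5

Substituting into the oxygen equation gives oxygen = 4*inflow + 11.
Solve 4*inflow + 11 = 31: inflow = (31 - 11) / 4 = 5.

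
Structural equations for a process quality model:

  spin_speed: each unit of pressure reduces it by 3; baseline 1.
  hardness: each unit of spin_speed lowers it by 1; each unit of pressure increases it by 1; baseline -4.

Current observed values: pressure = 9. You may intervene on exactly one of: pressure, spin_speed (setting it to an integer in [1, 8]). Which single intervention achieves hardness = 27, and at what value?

Intervening on pressure: with other inputs at their observed values, hardness = 4*pressure - 5. Solving for 27 gives pressure = 8, within [1, 8].
Intervening on spin_speed: hardness = -spin_speed + 5. Reaching 27 requires spin_speed = -22, outside [1, 8].

set pressure = 8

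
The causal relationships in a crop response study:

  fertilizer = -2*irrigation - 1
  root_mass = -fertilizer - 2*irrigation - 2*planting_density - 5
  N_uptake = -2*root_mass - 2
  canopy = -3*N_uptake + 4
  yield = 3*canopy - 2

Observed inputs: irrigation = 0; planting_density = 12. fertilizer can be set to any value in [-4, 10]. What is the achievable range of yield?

Intervening on fertilizer fixes its value directly, overriding its dependence on irrigation.
Substituting into the root_mass equation gives root_mass = -fertilizer - 29.
Substituting into the N_uptake equation gives N_uptake = 2*fertilizer + 56.
Substituting into the canopy equation gives canopy = -6*fertilizer - 164.
Substituting into the yield equation gives yield = -18*fertilizer - 494.
Linear in fertilizer, so extremes are at the endpoints: fertilizer = -4 gives yield = -422; fertilizer = 10 gives yield = -674.

-674 to -422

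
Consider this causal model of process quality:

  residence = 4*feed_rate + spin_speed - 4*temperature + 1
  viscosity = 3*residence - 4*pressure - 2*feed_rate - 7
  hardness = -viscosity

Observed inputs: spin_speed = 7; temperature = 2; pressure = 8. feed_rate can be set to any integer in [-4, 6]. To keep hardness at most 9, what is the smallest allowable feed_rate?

Substituting into the residence equation gives residence = 4*feed_rate.
Substituting into the viscosity equation gives viscosity = 10*feed_rate - 39.
Substituting into the hardness equation gives hardness = -10*feed_rate + 39.
Require -10*feed_rate + 39 ≤ 9, so feed_rate ≥ 3.
The smallest integer in [-4, 6] satisfying this is 3.

feed_rate = 3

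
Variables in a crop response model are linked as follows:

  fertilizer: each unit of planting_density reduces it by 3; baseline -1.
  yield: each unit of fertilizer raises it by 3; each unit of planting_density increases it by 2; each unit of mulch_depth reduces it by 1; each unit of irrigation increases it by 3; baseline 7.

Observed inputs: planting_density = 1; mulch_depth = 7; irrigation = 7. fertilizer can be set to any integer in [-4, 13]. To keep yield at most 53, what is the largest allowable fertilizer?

Intervening on fertilizer fixes its value directly, overriding its dependence on planting_density.
Substituting into the yield equation gives yield = 3*fertilizer + 23.
Require 3*fertilizer + 23 ≤ 53, so fertilizer ≤ 10.
The largest integer in [-4, 13] satisfying this is 10.

fertilizer = 10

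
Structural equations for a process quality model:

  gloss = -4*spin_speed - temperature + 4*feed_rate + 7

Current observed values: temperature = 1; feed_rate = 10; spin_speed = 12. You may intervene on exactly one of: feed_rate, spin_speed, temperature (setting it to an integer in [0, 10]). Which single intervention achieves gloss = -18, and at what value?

set feed_rate = 6

Intervening on feed_rate: with other inputs at their observed values, gloss = 4*feed_rate - 42. Solving for -18 gives feed_rate = 6, within [0, 10].
Intervening on spin_speed: gloss = -4*spin_speed + 46. Reaching -18 requires spin_speed = 16, outside [0, 10].
Intervening on temperature: gloss = -temperature - 1. Reaching -18 requires temperature = 17, outside [0, 10].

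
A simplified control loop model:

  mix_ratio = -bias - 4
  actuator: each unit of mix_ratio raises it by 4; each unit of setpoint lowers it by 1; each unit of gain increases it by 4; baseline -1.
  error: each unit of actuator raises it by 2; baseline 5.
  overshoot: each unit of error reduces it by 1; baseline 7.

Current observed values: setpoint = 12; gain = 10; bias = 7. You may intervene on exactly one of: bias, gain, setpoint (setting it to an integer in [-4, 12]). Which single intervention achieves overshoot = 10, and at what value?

Intervening on bias: overshoot = 8*bias - 20. Reaching 10 requires bias = 15/4, not an integer.
Intervening on gain: overshoot = -8*gain + 116. Reaching 10 requires gain = 53/4, not an integer.
Intervening on setpoint: with other inputs at their observed values, overshoot = 2*setpoint + 12. Solving for 10 gives setpoint = -1, within [-4, 12].

set setpoint = -1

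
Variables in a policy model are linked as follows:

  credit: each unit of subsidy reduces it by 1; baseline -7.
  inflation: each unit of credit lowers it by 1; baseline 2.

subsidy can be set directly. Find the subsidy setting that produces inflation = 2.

Substituting into the inflation equation gives inflation = subsidy + 9.
Solve subsidy + 9 = 2: subsidy = (2 - 9) / 1 = -7.

subsidy = -7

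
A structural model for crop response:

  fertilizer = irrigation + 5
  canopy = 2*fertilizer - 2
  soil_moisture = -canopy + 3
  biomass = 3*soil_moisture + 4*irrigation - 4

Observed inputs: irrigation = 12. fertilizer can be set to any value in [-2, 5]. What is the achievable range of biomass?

29 to 71

Intervening on fertilizer fixes its value directly, overriding its dependence on irrigation.
Substituting into the soil_moisture equation gives soil_moisture = -2*fertilizer + 5.
Substituting into the biomass equation gives biomass = -6*fertilizer + 59.
Linear in fertilizer, so extremes are at the endpoints: fertilizer = -2 gives biomass = 71; fertilizer = 5 gives biomass = 29.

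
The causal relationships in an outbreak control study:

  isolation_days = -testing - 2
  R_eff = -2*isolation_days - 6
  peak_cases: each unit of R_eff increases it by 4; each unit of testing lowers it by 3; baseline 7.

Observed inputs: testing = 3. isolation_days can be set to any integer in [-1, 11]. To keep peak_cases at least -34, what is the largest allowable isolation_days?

Intervening on isolation_days fixes its value directly, overriding its dependence on testing.
Substituting into the peak_cases equation gives peak_cases = -8*isolation_days - 26.
Require -8*isolation_days - 26 ≥ -34, so isolation_days ≤ 1.
The largest integer in [-1, 11] satisfying this is 1.

isolation_days = 1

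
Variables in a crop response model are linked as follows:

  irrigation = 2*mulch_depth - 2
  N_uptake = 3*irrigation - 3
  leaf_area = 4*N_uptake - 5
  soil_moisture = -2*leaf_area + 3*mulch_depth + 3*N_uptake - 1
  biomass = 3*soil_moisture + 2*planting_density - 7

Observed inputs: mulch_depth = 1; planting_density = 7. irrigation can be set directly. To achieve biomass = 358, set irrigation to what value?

irrigation = -6

Intervening on irrigation fixes its value directly, overriding its dependence on mulch_depth.
Substituting into the leaf_area equation gives leaf_area = 12*irrigation - 17.
Substituting into the soil_moisture equation gives soil_moisture = -15*irrigation + 27.
So biomass = -45*irrigation + 88.
Solve -45*irrigation + 88 = 358: irrigation = (358 - 88) / -45 = -6.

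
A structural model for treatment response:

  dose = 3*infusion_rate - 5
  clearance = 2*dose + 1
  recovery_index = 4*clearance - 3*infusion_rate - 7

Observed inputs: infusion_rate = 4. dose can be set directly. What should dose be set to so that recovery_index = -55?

Intervening on dose fixes its value directly, overriding its dependence on infusion_rate.
Substituting into the recovery_index equation gives recovery_index = 8*dose - 15.
Solve 8*dose - 15 = -55: dose = (-55 + 15) / 8 = -5.

dose = -5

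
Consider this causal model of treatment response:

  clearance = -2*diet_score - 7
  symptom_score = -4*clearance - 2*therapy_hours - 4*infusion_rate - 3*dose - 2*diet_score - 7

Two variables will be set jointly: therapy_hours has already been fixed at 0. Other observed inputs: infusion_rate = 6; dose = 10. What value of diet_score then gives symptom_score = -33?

With therapy_hours held at 0:
Substituting into the symptom_score equation gives symptom_score = 6*diet_score - 33.
Solve 6*diet_score - 33 = -33: diet_score = (-33 + 33) / 6 = 0.

diet_score = 0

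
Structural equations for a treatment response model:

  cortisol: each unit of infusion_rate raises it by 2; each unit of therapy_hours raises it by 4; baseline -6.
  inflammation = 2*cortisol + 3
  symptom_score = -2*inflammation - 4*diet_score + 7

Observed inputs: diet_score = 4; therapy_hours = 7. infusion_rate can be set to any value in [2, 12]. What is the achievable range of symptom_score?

Substituting into the cortisol equation gives cortisol = 2*infusion_rate + 22.
Substituting into the inflammation equation gives inflammation = 4*infusion_rate + 47.
Substituting into the symptom_score equation gives symptom_score = -8*infusion_rate - 103.
Linear in infusion_rate, so extremes are at the endpoints: infusion_rate = 2 gives symptom_score = -119; infusion_rate = 12 gives symptom_score = -199.

-199 to -119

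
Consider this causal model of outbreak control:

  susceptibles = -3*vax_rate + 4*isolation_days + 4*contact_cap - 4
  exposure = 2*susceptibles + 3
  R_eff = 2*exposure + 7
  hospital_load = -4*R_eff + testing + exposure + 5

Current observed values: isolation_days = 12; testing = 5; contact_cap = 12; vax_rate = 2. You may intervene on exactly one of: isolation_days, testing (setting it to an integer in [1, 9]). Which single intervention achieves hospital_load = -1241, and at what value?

Intervening on isolation_days: hospital_load = -56*isolation_days - 571. Reaching -1241 requires isolation_days = 335/28, not an integer.
Intervening on testing: with other inputs at their observed values, hospital_load = testing - 1248. Solving for -1241 gives testing = 7, within [1, 9].

set testing = 7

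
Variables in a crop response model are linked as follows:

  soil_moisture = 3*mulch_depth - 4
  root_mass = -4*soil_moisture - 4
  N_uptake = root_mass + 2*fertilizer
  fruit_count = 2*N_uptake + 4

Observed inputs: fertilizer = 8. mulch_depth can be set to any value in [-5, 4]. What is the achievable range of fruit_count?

-36 to 180

Substituting into the root_mass equation gives root_mass = -12*mulch_depth + 12.
So N_uptake = -12*mulch_depth + 28.
Substituting into the fruit_count equation gives fruit_count = -24*mulch_depth + 60.
Linear in mulch_depth, so extremes are at the endpoints: mulch_depth = -5 gives fruit_count = 180; mulch_depth = 4 gives fruit_count = -36.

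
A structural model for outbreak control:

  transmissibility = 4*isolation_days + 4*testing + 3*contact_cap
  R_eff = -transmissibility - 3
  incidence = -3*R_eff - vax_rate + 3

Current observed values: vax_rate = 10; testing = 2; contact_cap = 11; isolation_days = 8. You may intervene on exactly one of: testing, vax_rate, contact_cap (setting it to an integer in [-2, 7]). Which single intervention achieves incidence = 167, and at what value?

set contact_cap = 5

Intervening on testing: incidence = 12*testing + 197. Reaching 167 requires testing = -5/2, not an integer.
Intervening on vax_rate: incidence = -vax_rate + 231. Reaching 167 requires vax_rate = 64, outside [-2, 7].
Intervening on contact_cap: with other inputs at their observed values, incidence = 9*contact_cap + 122. Solving for 167 gives contact_cap = 5, within [-2, 7].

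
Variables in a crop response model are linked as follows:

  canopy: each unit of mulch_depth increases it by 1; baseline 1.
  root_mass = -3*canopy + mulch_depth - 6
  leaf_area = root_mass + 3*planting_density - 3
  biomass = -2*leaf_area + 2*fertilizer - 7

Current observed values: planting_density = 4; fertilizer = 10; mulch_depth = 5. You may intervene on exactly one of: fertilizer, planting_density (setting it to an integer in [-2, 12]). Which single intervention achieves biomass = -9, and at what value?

Intervening on fertilizer: biomass = 2*fertilizer + 13. Reaching -9 requires fertilizer = -11, outside [-2, 12].
Intervening on planting_density: with other inputs at their observed values, biomass = -6*planting_density + 57. Solving for -9 gives planting_density = 11, within [-2, 12].

set planting_density = 11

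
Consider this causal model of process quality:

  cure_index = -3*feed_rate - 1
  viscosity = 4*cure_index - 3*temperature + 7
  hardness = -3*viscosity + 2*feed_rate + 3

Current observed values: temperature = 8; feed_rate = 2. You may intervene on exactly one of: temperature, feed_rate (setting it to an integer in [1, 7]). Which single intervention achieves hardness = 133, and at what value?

set temperature = 7

Intervening on temperature: with other inputs at their observed values, hardness = 9*temperature + 70. Solving for 133 gives temperature = 7, within [1, 7].
Intervening on feed_rate: hardness = 38*feed_rate + 66. Reaching 133 requires feed_rate = 67/38, not an integer.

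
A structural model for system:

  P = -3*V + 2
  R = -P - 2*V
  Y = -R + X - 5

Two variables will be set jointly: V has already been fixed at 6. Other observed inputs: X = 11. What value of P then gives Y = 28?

With V held at 6:
Intervening on P fixes its value directly, overriding its dependence on V.
Substituting into the R equation gives R = -P - 12.
This gives Y = P + 18.
Solve P + 18 = 28: P = (28 - 18) / 1 = 10.

P = 10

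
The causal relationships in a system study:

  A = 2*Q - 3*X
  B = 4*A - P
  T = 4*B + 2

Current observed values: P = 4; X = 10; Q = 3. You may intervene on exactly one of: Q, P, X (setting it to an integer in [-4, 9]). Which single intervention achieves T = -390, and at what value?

Intervening on Q: T = 32*Q - 494. Reaching -390 requires Q = 13/4, not an integer.
Intervening on P: with other inputs at their observed values, T = -4*P - 382. Solving for -390 gives P = 2, within [-4, 9].
Intervening on X: T = -48*X + 82. Reaching -390 requires X = 59/6, not an integer.

set P = 2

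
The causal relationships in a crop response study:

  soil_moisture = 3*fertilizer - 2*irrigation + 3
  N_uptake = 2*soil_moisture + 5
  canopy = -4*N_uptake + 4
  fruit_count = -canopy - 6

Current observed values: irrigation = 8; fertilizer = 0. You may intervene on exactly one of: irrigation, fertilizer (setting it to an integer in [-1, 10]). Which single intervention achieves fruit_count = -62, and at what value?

set irrigation = 6

Intervening on irrigation: with other inputs at their observed values, fruit_count = -16*irrigation + 34. Solving for -62 gives irrigation = 6, within [-1, 10].
Intervening on fertilizer: fruit_count = 24*fertilizer - 94. Reaching -62 requires fertilizer = 4/3, not an integer.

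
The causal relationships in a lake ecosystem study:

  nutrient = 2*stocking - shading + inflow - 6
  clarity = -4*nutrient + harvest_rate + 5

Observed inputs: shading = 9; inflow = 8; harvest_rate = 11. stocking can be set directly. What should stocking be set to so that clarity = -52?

Substituting into the nutrient equation gives nutrient = 2*stocking - 7.
So clarity = -8*stocking + 44.
Solve -8*stocking + 44 = -52: stocking = (-52 - 44) / -8 = 12.

stocking = 12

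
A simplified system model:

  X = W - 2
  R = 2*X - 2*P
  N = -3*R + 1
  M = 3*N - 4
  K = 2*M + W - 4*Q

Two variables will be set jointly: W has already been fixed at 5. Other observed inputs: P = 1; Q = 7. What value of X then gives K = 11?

X = 0

With W held at 5:
Intervening on X fixes its value directly, overriding its dependence on W.
Substituting into the R equation gives R = 2*X - 2.
Substituting into the N equation gives N = -6*X + 7.
This gives M = -18*X + 17.
Substituting into the K equation gives K = -36*X + 11.
Solve -36*X + 11 = 11: X = (11 - 11) / -36 = 0.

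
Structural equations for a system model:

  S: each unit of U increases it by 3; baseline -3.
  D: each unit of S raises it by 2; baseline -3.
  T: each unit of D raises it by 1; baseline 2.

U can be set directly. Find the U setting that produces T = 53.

Substituting into the D equation gives D = 6*U - 9.
T becomes 6*U - 7.
Solve 6*U - 7 = 53: U = (53 + 7) / 6 = 10.

U = 10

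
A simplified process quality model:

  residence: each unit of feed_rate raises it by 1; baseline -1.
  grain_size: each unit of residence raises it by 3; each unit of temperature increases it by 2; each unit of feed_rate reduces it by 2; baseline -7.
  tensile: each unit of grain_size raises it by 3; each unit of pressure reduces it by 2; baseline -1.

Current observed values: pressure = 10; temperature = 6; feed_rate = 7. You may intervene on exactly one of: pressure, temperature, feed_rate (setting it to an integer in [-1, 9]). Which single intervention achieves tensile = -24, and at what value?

Intervening on pressure: tensile = -2*pressure + 26. Reaching -24 requires pressure = 25, outside [-1, 9].
Intervening on temperature: with other inputs at their observed values, tensile = 6*temperature - 30. Solving for -24 gives temperature = 1, within [-1, 9].
Intervening on feed_rate: tensile = 3*feed_rate - 15. Reaching -24 requires feed_rate = -3, outside [-1, 9].

set temperature = 1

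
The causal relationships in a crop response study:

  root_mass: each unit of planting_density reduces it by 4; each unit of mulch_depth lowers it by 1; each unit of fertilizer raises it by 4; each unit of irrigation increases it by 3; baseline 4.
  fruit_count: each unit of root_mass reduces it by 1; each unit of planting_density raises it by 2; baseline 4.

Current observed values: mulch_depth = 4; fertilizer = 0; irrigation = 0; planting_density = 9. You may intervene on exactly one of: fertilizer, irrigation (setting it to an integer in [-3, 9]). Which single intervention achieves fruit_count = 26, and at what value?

set fertilizer = 8

Intervening on fertilizer: with other inputs at their observed values, fruit_count = -4*fertilizer + 58. Solving for 26 gives fertilizer = 8, within [-3, 9].
Intervening on irrigation: fruit_count = -3*irrigation + 58. Reaching 26 requires irrigation = 32/3, not an integer.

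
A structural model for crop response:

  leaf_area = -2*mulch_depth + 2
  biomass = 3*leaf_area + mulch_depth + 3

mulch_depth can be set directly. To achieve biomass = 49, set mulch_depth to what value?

mulch_depth = -8

Substituting into the biomass equation gives biomass = -5*mulch_depth + 9.
Solve -5*mulch_depth + 9 = 49: mulch_depth = (49 - 9) / -5 = -8.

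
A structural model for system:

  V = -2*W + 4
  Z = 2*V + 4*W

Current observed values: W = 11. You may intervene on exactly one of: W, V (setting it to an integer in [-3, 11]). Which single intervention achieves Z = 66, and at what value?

Intervening on W: the paths from W to Z cancel (net effect zero), leaving Z = 8; 66 is unreachable this way.
Intervening on V: with other inputs at their observed values, Z = 2*V + 44. Solving for 66 gives V = 11, within [-3, 11].

set V = 11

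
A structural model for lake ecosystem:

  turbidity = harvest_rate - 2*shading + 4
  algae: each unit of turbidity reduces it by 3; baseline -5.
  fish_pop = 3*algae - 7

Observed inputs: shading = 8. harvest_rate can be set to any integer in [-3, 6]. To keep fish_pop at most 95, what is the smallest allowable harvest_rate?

Substituting into the turbidity equation gives turbidity = harvest_rate - 12.
Substituting into the algae equation gives algae = -3*harvest_rate + 31.
Substituting into the fish_pop equation gives fish_pop = -9*harvest_rate + 86.
Require -9*harvest_rate + 86 ≤ 95, so harvest_rate ≥ -1.
The smallest integer in [-3, 6] satisfying this is -1.

harvest_rate = -1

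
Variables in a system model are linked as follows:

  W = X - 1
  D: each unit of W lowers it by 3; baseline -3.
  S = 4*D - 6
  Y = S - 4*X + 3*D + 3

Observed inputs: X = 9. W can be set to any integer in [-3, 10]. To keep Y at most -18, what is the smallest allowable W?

W = -2

Intervening on W fixes its value directly, overriding its dependence on X.
Substituting into the S equation gives S = -12*W - 18.
Y becomes -21*W - 60.
Require -21*W - 60 ≤ -18, so W ≥ -2.
The smallest integer in [-3, 10] satisfying this is -2.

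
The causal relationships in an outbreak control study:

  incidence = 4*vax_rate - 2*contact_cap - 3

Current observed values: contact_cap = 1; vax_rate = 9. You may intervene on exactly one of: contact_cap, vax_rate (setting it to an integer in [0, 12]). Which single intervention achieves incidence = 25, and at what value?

Intervening on contact_cap: with other inputs at their observed values, incidence = -2*contact_cap + 33. Solving for 25 gives contact_cap = 4, within [0, 12].
Intervening on vax_rate: incidence = 4*vax_rate - 5. Reaching 25 requires vax_rate = 15/2, not an integer.

set contact_cap = 4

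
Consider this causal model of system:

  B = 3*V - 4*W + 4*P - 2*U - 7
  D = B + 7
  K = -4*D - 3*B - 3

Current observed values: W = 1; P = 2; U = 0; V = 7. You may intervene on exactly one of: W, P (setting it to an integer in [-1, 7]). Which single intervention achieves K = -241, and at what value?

Intervening on W: K = 28*W - 185. Reaching -241 requires W = -2, outside [-1, 7].
Intervening on P: with other inputs at their observed values, K = -28*P - 101. Solving for -241 gives P = 5, within [-1, 7].

set P = 5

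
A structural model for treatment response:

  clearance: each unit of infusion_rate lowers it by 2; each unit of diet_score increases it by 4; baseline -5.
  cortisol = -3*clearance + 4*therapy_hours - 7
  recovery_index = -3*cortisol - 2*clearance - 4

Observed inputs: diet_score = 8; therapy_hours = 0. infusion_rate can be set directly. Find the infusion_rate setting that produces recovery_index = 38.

infusion_rate = 12

Substituting into the clearance equation gives clearance = -2*infusion_rate + 27.
cortisol becomes 6*infusion_rate - 88.
So recovery_index = -14*infusion_rate + 206.
Solve -14*infusion_rate + 206 = 38: infusion_rate = (38 - 206) / -14 = 12.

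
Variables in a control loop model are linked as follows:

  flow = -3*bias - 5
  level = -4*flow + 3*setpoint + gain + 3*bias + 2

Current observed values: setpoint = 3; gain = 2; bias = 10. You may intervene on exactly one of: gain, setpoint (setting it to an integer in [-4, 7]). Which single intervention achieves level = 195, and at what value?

Intervening on gain: level = gain + 181. Reaching 195 requires gain = 14, outside [-4, 7].
Intervening on setpoint: with other inputs at their observed values, level = 3*setpoint + 174. Solving for 195 gives setpoint = 7, within [-4, 7].

set setpoint = 7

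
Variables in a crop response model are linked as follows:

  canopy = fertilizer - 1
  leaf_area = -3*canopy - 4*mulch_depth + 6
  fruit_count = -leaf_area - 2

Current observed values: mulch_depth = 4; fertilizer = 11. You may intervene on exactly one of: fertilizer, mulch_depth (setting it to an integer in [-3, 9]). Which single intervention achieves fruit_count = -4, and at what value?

set fertilizer = -3

Intervening on fertilizer: with other inputs at their observed values, fruit_count = 3*fertilizer + 5. Solving for -4 gives fertilizer = -3, within [-3, 9].
Intervening on mulch_depth: fruit_count = 4*mulch_depth + 22. Reaching -4 requires mulch_depth = -13/2, not an integer.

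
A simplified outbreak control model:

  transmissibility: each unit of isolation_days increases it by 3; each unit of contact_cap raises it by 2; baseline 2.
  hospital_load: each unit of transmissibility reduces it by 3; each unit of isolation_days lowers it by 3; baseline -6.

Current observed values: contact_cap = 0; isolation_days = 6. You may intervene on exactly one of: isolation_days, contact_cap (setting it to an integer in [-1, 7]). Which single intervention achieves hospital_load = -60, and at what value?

set isolation_days = 4

Intervening on isolation_days: with other inputs at their observed values, hospital_load = -12*isolation_days - 12. Solving for -60 gives isolation_days = 4, within [-1, 7].
Intervening on contact_cap: hospital_load = -6*contact_cap - 84. Reaching -60 requires contact_cap = -4, outside [-1, 7].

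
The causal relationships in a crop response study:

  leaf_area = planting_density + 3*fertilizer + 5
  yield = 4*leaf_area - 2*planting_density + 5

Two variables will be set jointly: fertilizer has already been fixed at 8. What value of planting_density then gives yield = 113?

With fertilizer held at 8:
Substituting into the leaf_area equation gives leaf_area = planting_density + 29.
So yield = 2*planting_density + 121.
Solve 2*planting_density + 121 = 113: planting_density = (113 - 121) / 2 = -4.

planting_density = -4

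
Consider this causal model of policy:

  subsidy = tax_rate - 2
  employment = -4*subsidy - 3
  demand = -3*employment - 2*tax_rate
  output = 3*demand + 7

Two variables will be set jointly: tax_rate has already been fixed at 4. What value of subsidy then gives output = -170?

With tax_rate held at 4:
Intervening on subsidy fixes its value directly, overriding its dependence on tax_rate.
Substituting into the demand equation gives demand = 12*subsidy + 1.
output becomes 36*subsidy + 10.
Solve 36*subsidy + 10 = -170: subsidy = (-170 - 10) / 36 = -5.

subsidy = -5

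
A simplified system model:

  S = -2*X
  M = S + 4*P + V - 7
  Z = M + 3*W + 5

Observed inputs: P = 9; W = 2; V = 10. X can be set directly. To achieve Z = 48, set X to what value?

X = 1

Substituting into the M equation gives M = -2*X + 39.
So Z = -2*X + 50.
Solve -2*X + 50 = 48: X = (48 - 50) / -2 = 1.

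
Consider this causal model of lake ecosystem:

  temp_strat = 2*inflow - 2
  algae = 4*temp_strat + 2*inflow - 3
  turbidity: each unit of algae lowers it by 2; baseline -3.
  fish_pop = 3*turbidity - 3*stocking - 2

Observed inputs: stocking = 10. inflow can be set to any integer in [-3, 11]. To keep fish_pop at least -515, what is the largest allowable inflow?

Substituting into the algae equation gives algae = 10*inflow - 11.
Substituting into the turbidity equation gives turbidity = -20*inflow + 19.
This gives fish_pop = -60*inflow + 25.
Require -60*inflow + 25 ≥ -515, so inflow ≤ 9.
The largest integer in [-3, 11] satisfying this is 9.

inflow = 9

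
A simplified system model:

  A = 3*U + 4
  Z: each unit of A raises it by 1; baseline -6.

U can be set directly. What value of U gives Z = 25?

Substituting into the Z equation gives Z = 3*U - 2.
Solve 3*U - 2 = 25: U = (25 + 2) / 3 = 9.

U = 9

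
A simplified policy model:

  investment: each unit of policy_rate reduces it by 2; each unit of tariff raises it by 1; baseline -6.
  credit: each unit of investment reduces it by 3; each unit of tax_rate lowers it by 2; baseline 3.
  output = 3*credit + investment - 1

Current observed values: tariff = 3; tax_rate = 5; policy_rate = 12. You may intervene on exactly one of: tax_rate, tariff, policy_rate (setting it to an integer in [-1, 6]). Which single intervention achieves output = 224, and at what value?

set tax_rate = 0

Intervening on tax_rate: with other inputs at their observed values, output = -6*tax_rate + 224. Solving for 224 gives tax_rate = 0, within [-1, 6].
Intervening on tariff: output = -8*tariff + 218. Reaching 224 requires tariff = -3/4, not an integer.
Intervening on policy_rate: output = 16*policy_rate + 2. Reaching 224 requires policy_rate = 111/8, not an integer.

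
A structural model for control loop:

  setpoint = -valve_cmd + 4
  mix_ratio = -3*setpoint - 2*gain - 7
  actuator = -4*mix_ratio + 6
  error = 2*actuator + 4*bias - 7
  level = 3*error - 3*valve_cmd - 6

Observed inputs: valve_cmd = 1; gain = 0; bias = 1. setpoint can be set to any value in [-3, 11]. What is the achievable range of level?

-30 to 978

Intervening on setpoint fixes its value directly, overriding its dependence on valve_cmd.
Substituting into the mix_ratio equation gives mix_ratio = -3*setpoint - 7.
Substituting into the actuator equation gives actuator = 12*setpoint + 34.
error becomes 24*setpoint + 65.
Substituting into the level equation gives level = 72*setpoint + 186.
Linear in setpoint, so extremes are at the endpoints: setpoint = -3 gives level = -30; setpoint = 11 gives level = 978.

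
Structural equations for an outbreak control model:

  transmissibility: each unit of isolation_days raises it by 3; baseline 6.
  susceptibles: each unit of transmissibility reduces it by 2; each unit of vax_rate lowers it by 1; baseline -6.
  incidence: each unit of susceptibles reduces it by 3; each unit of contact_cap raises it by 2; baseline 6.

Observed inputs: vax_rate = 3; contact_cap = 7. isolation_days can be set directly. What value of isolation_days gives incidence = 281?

Substituting into the susceptibles equation gives susceptibles = -6*isolation_days - 21.
Substituting into the incidence equation gives incidence = 18*isolation_days + 83.
Solve 18*isolation_days + 83 = 281: isolation_days = (281 - 83) / 18 = 11.

isolation_days = 11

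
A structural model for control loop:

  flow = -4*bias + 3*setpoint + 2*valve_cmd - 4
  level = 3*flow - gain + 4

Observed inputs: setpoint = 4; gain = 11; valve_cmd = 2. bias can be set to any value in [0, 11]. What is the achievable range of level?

-103 to 29

Substituting into the flow equation gives flow = -4*bias + 12.
Substituting into the level equation gives level = -12*bias + 29.
Linear in bias, so extremes are at the endpoints: bias = 0 gives level = 29; bias = 11 gives level = -103.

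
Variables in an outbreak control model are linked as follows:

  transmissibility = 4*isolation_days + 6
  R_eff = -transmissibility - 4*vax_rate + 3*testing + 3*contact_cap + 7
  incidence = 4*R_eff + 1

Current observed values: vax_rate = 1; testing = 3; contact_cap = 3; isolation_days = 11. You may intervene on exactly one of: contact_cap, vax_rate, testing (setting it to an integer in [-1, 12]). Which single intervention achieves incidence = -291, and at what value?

set vax_rate = 12

Intervening on contact_cap: incidence = 12*contact_cap - 151. Reaching -291 requires contact_cap = -35/3, not an integer.
Intervening on vax_rate: with other inputs at their observed values, incidence = -16*vax_rate - 99. Solving for -291 gives vax_rate = 12, within [-1, 12].
Intervening on testing: incidence = 12*testing - 151. Reaching -291 requires testing = -35/3, not an integer.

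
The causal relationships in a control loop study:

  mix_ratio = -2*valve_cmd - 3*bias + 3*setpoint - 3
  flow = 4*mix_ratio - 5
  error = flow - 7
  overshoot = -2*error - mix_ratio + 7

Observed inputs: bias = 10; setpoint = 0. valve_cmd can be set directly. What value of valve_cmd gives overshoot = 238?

valve_cmd = -5

Substituting into the mix_ratio equation gives mix_ratio = -2*valve_cmd - 33.
Substituting into the flow equation gives flow = -8*valve_cmd - 137.
Substituting into the error equation gives error = -8*valve_cmd - 144.
overshoot becomes 18*valve_cmd + 328.
Solve 18*valve_cmd + 328 = 238: valve_cmd = (238 - 328) / 18 = -5.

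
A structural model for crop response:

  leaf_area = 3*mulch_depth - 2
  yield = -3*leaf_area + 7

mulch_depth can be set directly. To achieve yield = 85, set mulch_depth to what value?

mulch_depth = -8

Substituting into the yield equation gives yield = -9*mulch_depth + 13.
Solve -9*mulch_depth + 13 = 85: mulch_depth = (85 - 13) / -9 = -8.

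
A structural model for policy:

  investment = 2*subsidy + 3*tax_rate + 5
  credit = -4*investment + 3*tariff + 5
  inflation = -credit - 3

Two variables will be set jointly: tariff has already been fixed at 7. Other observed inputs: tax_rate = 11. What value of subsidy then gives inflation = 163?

subsidy = 5

With tariff held at 7:
Substituting into the investment equation gives investment = 2*subsidy + 38.
credit becomes -8*subsidy - 126.
Substituting into the inflation equation gives inflation = 8*subsidy + 123.
Solve 8*subsidy + 123 = 163: subsidy = (163 - 123) / 8 = 5.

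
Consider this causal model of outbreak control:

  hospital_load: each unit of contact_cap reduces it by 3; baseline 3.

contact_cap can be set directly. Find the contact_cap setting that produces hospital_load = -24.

contact_cap = 9

Solve -3*contact_cap + 3 = -24: contact_cap = (-24 - 3) / -3 = 9.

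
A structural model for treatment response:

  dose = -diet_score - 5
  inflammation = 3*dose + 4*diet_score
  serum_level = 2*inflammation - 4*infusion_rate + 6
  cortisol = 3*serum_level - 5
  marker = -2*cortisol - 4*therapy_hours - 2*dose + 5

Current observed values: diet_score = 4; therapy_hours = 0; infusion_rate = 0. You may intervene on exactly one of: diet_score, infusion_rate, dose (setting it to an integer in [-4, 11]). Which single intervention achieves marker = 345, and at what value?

set infusion_rate = 9

Intervening on diet_score: marker = -10*diet_score + 169. Reaching 345 requires diet_score = -88/5, not an integer.
Intervening on infusion_rate: with other inputs at their observed values, marker = 24*infusion_rate + 129. Solving for 345 gives infusion_rate = 9, within [-4, 11].
Intervening on dose: marker = -38*dose - 213. Reaching 345 requires dose = -279/19, not an integer.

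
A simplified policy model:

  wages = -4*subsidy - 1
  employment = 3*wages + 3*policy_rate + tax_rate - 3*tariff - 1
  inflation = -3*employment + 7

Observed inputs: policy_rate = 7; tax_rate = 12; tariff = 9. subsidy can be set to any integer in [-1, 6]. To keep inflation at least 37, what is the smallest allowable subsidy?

subsidy = 1

Substituting into the employment equation gives employment = -12*subsidy + 2.
This gives inflation = 36*subsidy + 1.
Require 36*subsidy + 1 ≥ 37, so subsidy ≥ 1.
The smallest integer in [-1, 6] satisfying this is 1.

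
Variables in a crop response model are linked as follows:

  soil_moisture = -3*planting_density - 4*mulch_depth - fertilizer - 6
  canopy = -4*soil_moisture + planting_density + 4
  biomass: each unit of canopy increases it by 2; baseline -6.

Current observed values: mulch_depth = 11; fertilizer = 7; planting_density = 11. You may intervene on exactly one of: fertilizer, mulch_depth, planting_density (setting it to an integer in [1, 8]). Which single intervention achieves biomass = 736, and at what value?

Intervening on fertilizer: with other inputs at their observed values, biomass = 8*fertilizer + 688. Solving for 736 gives fertilizer = 6, within [1, 8].
Intervening on mulch_depth: biomass = 32*mulch_depth + 392. Reaching 736 requires mulch_depth = 43/4, not an integer.
Intervening on planting_density: biomass = 26*planting_density + 458. Reaching 736 requires planting_density = 139/13, not an integer.

set fertilizer = 6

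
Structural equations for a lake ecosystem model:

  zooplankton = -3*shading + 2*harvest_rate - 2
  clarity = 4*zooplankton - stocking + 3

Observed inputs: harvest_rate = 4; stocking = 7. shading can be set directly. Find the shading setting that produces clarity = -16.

shading = 3

Substituting into the zooplankton equation gives zooplankton = -3*shading + 6.
This gives clarity = -12*shading + 20.
Solve -12*shading + 20 = -16: shading = (-16 - 20) / -12 = 3.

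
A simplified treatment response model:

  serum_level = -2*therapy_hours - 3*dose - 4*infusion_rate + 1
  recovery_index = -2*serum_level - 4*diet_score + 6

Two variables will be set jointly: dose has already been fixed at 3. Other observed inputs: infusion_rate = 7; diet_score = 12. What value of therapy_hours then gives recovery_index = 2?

therapy_hours = -7

With dose held at 3:
Substituting into the serum_level equation gives serum_level = -2*therapy_hours - 36.
Substituting into the recovery_index equation gives recovery_index = 4*therapy_hours + 30.
Solve 4*therapy_hours + 30 = 2: therapy_hours = (2 - 30) / 4 = -7.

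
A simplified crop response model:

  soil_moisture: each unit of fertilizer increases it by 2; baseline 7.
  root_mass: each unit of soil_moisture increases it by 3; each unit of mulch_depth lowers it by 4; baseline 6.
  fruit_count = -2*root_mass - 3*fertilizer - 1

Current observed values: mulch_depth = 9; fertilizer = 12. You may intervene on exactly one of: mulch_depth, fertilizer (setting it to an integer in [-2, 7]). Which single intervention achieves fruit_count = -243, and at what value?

set mulch_depth = -1

Intervening on mulch_depth: with other inputs at their observed values, fruit_count = 8*mulch_depth - 235. Solving for -243 gives mulch_depth = -1, within [-2, 7].
Intervening on fertilizer: fruit_count = -15*fertilizer + 17. Reaching -243 requires fertilizer = 52/3, not an integer.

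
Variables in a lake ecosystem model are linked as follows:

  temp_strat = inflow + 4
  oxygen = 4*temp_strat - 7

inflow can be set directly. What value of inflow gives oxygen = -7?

Substituting into the oxygen equation gives oxygen = 4*inflow + 9.
Solve 4*inflow + 9 = -7: inflow = (-7 - 9) / 4 = -4.

inflow = -4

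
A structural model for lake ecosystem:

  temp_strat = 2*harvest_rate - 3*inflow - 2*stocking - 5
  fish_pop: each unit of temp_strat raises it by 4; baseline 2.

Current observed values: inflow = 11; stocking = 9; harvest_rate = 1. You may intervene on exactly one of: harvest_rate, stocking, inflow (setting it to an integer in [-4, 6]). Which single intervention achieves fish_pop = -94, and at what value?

Intervening on harvest_rate: fish_pop = 8*harvest_rate - 222. Reaching -94 requires harvest_rate = 16, outside [-4, 6].
Intervening on stocking: fish_pop = -8*stocking - 142. Reaching -94 requires stocking = -6, outside [-4, 6].
Intervening on inflow: with other inputs at their observed values, fish_pop = -12*inflow - 82. Solving for -94 gives inflow = 1, within [-4, 6].

set inflow = 1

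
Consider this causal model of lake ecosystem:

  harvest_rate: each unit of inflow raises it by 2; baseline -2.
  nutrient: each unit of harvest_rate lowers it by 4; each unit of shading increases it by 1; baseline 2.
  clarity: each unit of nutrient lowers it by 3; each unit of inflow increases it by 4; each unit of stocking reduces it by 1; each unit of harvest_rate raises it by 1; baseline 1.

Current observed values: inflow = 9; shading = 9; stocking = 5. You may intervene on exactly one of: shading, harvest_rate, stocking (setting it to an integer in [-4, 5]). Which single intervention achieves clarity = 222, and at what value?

Intervening on shading: with other inputs at their observed values, clarity = -3*shading + 234. Solving for 222 gives shading = 4, within [-4, 5].
Intervening on harvest_rate: clarity = 13*harvest_rate - 1. Reaching 222 requires harvest_rate = 223/13, not an integer.
Intervening on stocking: clarity = -stocking + 212. Reaching 222 requires stocking = -10, outside [-4, 5].

set shading = 4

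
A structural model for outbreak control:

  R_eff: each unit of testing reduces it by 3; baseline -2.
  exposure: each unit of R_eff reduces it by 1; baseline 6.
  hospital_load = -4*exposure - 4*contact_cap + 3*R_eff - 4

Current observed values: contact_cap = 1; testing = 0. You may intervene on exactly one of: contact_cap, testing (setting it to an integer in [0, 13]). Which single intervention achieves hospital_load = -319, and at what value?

Intervening on contact_cap: hospital_load = -4*contact_cap - 42. Reaching -319 requires contact_cap = 277/4, not an integer.
Intervening on testing: with other inputs at their observed values, hospital_load = -21*testing - 46. Solving for -319 gives testing = 13, within [0, 13].

set testing = 13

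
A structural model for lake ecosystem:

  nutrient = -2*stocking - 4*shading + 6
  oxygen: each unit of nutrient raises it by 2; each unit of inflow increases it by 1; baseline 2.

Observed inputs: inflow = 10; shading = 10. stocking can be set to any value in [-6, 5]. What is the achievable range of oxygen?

-76 to -32

Substituting into the nutrient equation gives nutrient = -2*stocking - 34.
oxygen becomes -4*stocking - 56.
Linear in stocking, so extremes are at the endpoints: stocking = -6 gives oxygen = -32; stocking = 5 gives oxygen = -76.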